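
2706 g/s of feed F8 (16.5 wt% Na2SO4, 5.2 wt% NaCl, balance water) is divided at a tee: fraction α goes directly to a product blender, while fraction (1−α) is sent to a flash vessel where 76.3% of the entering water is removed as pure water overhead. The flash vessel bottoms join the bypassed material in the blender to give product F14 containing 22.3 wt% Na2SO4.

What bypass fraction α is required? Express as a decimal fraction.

0.565

All 2706×0.165 = 446.49 g/s of Na2SO4 reaches F14, so F14 = 446.49/0.223 = 2002.2 g/s and vapour = 703.8 g/s.
The evaporator receives (1−α)·2706 of feed at 0.783 water and removes 0.763 of that water:
0.763×0.783×(1−α)×2706 = 703.8
(1−α) = 703.8/1616.6 = 0.4353;  α = 0.5647.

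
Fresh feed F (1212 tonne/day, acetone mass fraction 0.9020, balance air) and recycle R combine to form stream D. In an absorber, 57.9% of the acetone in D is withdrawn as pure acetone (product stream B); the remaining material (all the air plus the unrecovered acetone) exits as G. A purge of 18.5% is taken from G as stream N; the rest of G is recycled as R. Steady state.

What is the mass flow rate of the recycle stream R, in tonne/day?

air enters only via F and leaves only via the purge: 1212×0.098 = 0.185×(air in G), and the absorber passes all air, so air in D = air in G = 642.03 tonne/day.
acetone in D: m_A = 1212×0.902 + (1−0.185)·(1−0.579)·m_A, so m_A = 1093.2/0.6569 = 1664.3 tonne/day.
G = (1−0.579)×1664.3 + 642.03 = 1342.7 tonne/day.
Recycle R = (1−0.185)×1342.7 = 1094.3 tonne/day.

1094 tonne/day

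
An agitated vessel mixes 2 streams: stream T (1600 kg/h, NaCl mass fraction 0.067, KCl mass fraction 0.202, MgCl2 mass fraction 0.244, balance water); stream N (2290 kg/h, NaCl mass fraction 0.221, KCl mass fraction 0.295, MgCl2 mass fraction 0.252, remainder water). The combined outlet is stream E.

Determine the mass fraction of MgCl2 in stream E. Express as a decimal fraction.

Total flow out = 1600 + 2290 = 3890 kg/h.
MgCl2 in = 1600×0.244 + 2290×0.252 = 967.48 kg/h.
MgCl2 mass fraction in E = 967.48/3890 = 0.249.

0.249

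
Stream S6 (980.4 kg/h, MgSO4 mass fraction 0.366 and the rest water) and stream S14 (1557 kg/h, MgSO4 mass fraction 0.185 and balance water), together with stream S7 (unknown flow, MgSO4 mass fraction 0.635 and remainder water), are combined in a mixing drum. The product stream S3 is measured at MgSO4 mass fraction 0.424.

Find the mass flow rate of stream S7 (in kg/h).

Let S7 be the unknown flow. Total out = 2537.4 + S7.
MgSO4 balance: 646.87 + 0.635·S7 = 0.424·(2537.4 + S7)
(0.635 − 0.424)·S7 = 0.424×2537.4 − 646.87 = 428.99
S7 = 428.99 / 0.211 = 2033.1 kg/h

2033 kg/h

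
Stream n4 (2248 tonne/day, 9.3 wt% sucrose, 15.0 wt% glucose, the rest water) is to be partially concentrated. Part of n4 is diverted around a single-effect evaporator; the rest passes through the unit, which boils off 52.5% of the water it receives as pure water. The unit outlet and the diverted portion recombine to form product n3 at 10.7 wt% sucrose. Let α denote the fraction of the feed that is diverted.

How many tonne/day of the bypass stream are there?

1508 tonne/day

All 2248×0.093 = 209.06 tonne/day of sucrose reaches n3, so n3 = 209.06/0.107 = 1953.9 tonne/day and vapour = 294.13 tonne/day.
The evaporator receives (1−α)·2248 of feed at 0.757 water and removes 0.525 of that water:
0.525×0.757×(1−α)×2248 = 294.13
(1−α) = 294.13/893.41 = 0.3292;  α = 0.6708.
Bypass flow = 0.6708×2248 = 1507.9 tonne/day.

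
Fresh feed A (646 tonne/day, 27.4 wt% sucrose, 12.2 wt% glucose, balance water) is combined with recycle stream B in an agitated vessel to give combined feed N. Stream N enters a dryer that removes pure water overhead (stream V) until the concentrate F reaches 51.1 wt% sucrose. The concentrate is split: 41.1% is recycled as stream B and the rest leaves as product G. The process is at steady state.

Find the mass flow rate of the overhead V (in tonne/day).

299.6 tonne/day

Overall sucrose balance (none leaves overhead): sucrose in fresh feed = sucrose in product, i.e. 646×0.274 = (1−0.411)·F·0.511.
F = 177/(0.511×0.589) = 588.09 tonne/day.
Recycle B = 0.411×588.09 = 241.71 tonne/day.
Combined feed N = 646 + 241.71 = 887.71 tonne/day.
Overhead V = N − F = 887.71 − 588.09 = 299.61 tonne/day.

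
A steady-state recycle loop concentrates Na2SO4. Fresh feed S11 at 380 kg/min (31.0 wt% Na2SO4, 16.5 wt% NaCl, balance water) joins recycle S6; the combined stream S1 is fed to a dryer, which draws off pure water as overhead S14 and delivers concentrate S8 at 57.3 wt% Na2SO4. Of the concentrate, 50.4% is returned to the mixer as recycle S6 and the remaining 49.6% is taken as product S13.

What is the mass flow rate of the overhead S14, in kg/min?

Overall Na2SO4 balance (none leaves overhead): Na2SO4 in fresh feed = Na2SO4 in product, i.e. 380×0.310 = (1−0.504)·S8·0.573.
S8 = 117.8/(0.573×0.496) = 414.49 kg/min.
Recycle S6 = 0.504×414.49 = 208.9 kg/min.
Combined feed S1 = 380 + 208.9 = 588.9 kg/min.
Overhead S14 = S1 − S8 = 588.9 − 414.49 = 174.42 kg/min.

174.4 kg/min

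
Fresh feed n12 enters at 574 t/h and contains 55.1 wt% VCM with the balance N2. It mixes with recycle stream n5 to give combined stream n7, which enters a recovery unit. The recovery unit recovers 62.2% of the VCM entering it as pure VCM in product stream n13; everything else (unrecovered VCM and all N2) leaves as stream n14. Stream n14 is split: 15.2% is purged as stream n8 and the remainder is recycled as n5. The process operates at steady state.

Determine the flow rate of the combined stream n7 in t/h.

N2 enters only via n12 and leaves only via the purge: 574×0.449 = 0.152×(N2 in n14), and the recovery unit passes all N2, so N2 in n7 = N2 in n14 = 1695.6 t/h.
VCM in n7: m_A = 574×0.551 + (1−0.152)·(1−0.622)·m_A, so m_A = 316.27/0.6795 = 465.48 t/h.
n7 = 465.48 + 1695.6 = 2161 t/h.

2161 t/h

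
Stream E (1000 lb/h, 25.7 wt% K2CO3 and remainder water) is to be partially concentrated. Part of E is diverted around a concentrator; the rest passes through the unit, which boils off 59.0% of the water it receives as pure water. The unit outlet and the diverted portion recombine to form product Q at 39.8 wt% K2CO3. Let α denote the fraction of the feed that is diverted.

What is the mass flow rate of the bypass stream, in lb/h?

191.8 lb/h

All 1000×0.257 = 257 lb/h of K2CO3 reaches Q, so Q = 257/0.398 = 645.73 lb/h and vapour = 354.27 lb/h.
The evaporator receives (1−α)·1000 of feed at 0.743 water and removes 0.590 of that water:
0.590×0.743×(1−α)×1000 = 354.27
(1−α) = 354.27/438.37 = 0.8082;  α = 0.1918.
Bypass flow = 0.1918×1000 = 191.84 lb/h.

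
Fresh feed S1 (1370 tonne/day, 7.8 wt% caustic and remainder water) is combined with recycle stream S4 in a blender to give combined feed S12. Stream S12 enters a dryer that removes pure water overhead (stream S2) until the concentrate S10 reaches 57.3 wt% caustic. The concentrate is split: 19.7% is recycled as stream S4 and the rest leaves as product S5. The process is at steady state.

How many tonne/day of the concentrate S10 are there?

Overall caustic balance (none leaves overhead): caustic in fresh feed = caustic in product, i.e. 1370×0.078 = (1−0.197)·S10·0.573.
S10 = 106.86/(0.573×0.803) = 232.24 tonne/day.

232.2 tonne/day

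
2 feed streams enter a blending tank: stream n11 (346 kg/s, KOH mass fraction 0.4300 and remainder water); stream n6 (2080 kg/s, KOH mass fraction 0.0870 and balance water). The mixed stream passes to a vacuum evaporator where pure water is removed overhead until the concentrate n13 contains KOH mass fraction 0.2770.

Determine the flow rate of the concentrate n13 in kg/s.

KOH entering = 346×0.430 + 2080×0.087 = 329.74 kg/s.
All KOH reports to n13, so n13 = 329.74/0.277 = 1190.4 kg/s.

1190 kg/s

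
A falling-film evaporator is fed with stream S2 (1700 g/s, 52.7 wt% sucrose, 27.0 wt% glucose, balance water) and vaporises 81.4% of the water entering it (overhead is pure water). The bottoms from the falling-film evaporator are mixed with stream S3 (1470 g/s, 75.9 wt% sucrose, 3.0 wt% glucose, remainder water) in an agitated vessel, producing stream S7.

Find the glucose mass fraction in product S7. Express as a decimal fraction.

Vapour removed = 0.814×0.203×1700 = 280.91 g/s; concentrate = 1419.1 g/s.
glucose reaching the mixer = 459 (from concentrate) + 1470×0.030 = 503.1 g/s.
Product flow = 1419.1 + 1470 = 2889.1 g/s; glucose fraction = 0.1741.

0.1741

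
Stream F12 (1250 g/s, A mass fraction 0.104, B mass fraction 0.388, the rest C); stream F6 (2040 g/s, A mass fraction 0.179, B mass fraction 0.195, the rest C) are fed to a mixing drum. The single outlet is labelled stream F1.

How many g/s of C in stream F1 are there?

1912 g/s

C out = C in = 1250×0.508 + 2040×0.626 = 1912 g/s.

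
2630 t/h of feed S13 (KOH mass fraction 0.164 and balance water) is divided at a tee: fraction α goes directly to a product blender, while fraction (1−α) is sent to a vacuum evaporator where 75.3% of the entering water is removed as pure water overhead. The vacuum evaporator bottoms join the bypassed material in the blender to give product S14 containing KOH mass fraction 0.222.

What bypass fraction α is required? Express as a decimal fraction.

All 2630×0.164 = 431.32 t/h of KOH reaches S14, so S14 = 431.32/0.222 = 1942.9 t/h and vapour = 687.12 t/h.
The evaporator receives (1−α)·2630 of feed at 0.836 water and removes 0.753 of that water:
0.753×0.836×(1−α)×2630 = 687.12
(1−α) = 687.12/1655.6 = 0.4150;  α = 0.5850.

0.585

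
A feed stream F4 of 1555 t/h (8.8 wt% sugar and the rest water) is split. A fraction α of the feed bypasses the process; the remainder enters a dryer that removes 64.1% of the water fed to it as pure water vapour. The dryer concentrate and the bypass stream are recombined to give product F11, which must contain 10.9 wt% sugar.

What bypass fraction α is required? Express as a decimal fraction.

0.670

All 1555×0.088 = 136.84 t/h of sugar reaches F11, so F11 = 136.84/0.109 = 1255.4 t/h and vapour = 299.59 t/h.
The evaporator receives (1−α)·1555 of feed at 0.912 water and removes 0.641 of that water:
0.641×0.912×(1−α)×1555 = 299.59
(1−α) = 299.59/909.04 = 0.3296;  α = 0.6704.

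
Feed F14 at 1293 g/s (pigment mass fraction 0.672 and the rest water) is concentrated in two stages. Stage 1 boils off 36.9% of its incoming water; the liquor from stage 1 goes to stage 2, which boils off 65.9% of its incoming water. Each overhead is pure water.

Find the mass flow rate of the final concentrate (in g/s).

960.2 g/s

water in feed = 1293×0.328 = 424.1 g/s.
After stage 1: water left = (1−0.369)×424.1 = 267.61; stream total = 1136.5 g/s.
After stage 2: water left = (1−0.659)×267.61 = 91.255; final concentrate = 960.15 g/s.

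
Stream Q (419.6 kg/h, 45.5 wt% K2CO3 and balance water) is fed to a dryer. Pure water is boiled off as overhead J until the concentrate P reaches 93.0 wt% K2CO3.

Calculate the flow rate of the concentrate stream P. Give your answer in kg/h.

K2CO3 is conserved: 419.6×0.455 = 190.92 kg/h all reports to the concentrate.
Concentrate = 190.92/(target fraction) = 205.29 kg/h.

205.3 kg/h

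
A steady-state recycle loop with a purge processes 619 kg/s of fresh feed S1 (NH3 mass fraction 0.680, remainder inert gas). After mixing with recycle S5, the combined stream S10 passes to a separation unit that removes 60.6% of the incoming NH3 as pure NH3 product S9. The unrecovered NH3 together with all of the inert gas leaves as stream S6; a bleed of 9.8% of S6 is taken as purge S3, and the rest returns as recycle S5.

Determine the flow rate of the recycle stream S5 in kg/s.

2055 kg/s

inert gas enters only via S1 and leaves only via the purge: 619×0.320 = 0.098×(inert gas in S6), and the separation unit passes all inert gas, so inert gas in S10 = inert gas in S6 = 2021.2 kg/s.
NH3 in S10: m_A = 619×0.680 + (1−0.098)·(1−0.606)·m_A, so m_A = 420.92/0.6446 = 652.98 kg/s.
S6 = (1−0.606)×652.98 + 2021.2 = 2278.5 kg/s.
Recycle S5 = (1−0.098)×2278.5 = 2055.2 kg/s.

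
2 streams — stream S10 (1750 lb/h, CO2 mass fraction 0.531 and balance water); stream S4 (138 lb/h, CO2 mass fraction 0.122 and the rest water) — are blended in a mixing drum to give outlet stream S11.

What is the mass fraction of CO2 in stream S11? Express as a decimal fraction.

0.501

Total flow out = 1750 + 138 = 1888 lb/h.
CO2 in = 1750×0.531 + 138×0.122 = 946.09 lb/h.
CO2 mass fraction in S11 = 946.09/1888 = 0.501.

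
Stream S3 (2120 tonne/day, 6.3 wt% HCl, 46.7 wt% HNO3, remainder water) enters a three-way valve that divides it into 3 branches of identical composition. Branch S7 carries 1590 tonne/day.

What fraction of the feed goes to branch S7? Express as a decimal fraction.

0.750

Fraction to S7 = 1590/2120 = 0.7500.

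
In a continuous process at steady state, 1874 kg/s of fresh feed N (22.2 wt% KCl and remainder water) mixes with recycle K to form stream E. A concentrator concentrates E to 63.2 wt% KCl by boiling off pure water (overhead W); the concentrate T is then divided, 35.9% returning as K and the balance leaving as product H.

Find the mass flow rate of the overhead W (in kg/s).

1216 kg/s

Overall KCl balance (none leaves overhead): KCl in fresh feed = KCl in product, i.e. 1874×0.222 = (1−0.359)·T·0.632.
T = 416.03/(0.632×0.641) = 1026.9 kg/s.
Recycle K = 0.359×1026.9 = 368.67 kg/s.
Combined feed E = 1874 + 368.67 = 2242.7 kg/s.
Overhead W = E − T = 2242.7 − 1026.9 = 1215.7 kg/s.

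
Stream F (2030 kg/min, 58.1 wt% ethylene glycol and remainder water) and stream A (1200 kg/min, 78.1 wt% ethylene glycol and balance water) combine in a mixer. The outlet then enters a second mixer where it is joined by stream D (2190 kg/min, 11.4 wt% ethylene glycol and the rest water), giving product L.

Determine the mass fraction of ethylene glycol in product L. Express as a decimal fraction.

0.437

Overall, product flow = 5420 kg/min.
ethylene glycol in = 2030×0.581 + 1200×0.781 + 2190×0.114 = 2366.3 kg/min.
ethylene glycol fraction in L = 0.437.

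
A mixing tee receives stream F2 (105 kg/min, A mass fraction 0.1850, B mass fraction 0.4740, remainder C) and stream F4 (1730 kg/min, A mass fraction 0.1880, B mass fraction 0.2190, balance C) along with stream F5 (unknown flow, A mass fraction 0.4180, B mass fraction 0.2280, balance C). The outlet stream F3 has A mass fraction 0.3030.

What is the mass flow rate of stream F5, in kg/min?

1838 kg/min

Let F5 be the unknown flow. Total out = 1835 + F5.
A balance: 344.67 + 0.418·F5 = 0.303·(1835 + F5)
(0.418 − 0.303)·F5 = 0.303×1835 − 344.67 = 211.34
F5 = 211.34 / 0.115 = 1837.7 kg/min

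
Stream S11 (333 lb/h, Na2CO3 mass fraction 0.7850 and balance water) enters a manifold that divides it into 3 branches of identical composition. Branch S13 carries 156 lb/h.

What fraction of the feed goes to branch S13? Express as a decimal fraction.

0.468

Fraction to S13 = 156/333 = 0.4685.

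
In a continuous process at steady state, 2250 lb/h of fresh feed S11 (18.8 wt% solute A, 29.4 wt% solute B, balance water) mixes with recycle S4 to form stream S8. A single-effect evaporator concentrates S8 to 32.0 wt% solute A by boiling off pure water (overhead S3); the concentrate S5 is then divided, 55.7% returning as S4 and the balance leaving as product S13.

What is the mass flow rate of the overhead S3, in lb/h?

928.1 lb/h

Overall solute A balance (none leaves overhead): solute A in fresh feed = solute A in product, i.e. 2250×0.188 = (1−0.557)·S5·0.320.
S5 = 423/(0.320×0.443) = 2983.9 lb/h.
Recycle S4 = 0.557×2983.9 = 1662 lb/h.
Combined feed S8 = 2250 + 1662 = 3912 lb/h.
Overhead S3 = S8 − S5 = 3912 − 2983.9 = 928.12 lb/h.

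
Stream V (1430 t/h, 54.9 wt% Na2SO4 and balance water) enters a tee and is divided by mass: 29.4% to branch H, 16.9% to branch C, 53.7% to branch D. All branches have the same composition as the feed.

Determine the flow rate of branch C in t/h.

241.7 t/h

Branch C flow = 0.169×1430 = 241.67 t/h.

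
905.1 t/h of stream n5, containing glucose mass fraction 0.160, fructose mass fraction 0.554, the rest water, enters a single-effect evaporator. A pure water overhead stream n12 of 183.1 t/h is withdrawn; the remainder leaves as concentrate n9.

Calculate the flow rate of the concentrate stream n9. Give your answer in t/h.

Concentrate = 905.1 − 183.1 = 722 t/h.

722 t/h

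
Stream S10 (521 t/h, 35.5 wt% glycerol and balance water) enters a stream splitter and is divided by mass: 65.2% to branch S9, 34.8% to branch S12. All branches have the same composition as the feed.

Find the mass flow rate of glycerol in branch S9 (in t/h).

120.6 t/h

Branch S9 total = 0.652×521 = 339.69 t/h.
glycerol in S9 = 0.355×339.69 = 120.59 t/h.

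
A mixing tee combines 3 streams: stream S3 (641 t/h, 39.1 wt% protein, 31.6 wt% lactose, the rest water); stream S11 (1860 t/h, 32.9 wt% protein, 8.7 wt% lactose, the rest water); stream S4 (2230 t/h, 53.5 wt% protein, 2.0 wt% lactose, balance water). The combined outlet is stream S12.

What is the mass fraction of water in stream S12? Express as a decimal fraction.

Total flow out = 641 + 1860 + 2230 = 4731 t/h.
water in = 641×0.293 + 1860×0.584 + 2230×0.445 = 2266.4 t/h.
water mass fraction in S12 = 2266.4/4731 = 0.4791.

0.4791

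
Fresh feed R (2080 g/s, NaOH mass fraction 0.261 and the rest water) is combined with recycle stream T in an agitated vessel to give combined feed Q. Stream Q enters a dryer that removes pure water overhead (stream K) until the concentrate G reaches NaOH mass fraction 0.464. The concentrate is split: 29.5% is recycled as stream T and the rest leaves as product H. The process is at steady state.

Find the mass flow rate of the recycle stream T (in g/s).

Overall NaOH balance (none leaves overhead): NaOH in fresh feed = NaOH in product, i.e. 2080×0.261 = (1−0.295)·G·0.464.
G = 542.88/(0.464×0.705) = 1659.6 g/s.
Recycle T = 0.295×1659.6 = 489.57 g/s.

489.6 g/s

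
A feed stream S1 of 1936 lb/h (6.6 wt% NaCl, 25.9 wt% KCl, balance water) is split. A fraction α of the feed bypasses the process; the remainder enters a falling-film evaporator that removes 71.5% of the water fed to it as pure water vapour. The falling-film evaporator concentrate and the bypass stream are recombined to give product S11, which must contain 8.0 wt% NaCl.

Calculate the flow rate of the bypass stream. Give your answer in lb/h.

All 1936×0.066 = 127.78 lb/h of NaCl reaches S11, so S11 = 127.78/0.080 = 1597.2 lb/h and vapour = 338.8 lb/h.
The evaporator receives (1−α)·1936 of feed at 0.675 water and removes 0.715 of that water:
0.715×0.675×(1−α)×1936 = 338.8
(1−α) = 338.8/934.36 = 0.3626;  α = 0.6374.
Bypass flow = 0.6374×1936 = 1234 lb/h.

1234 lb/h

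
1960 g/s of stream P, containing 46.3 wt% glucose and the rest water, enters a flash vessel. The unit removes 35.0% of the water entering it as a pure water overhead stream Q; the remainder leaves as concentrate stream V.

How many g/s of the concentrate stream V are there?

1592 g/s

water entering = 1960×0.537 = 1052.5 g/s; overhead removed = 0.350×1052.5 = 368.38 g/s.
Concentrate = 1960 − 368.38 = 1591.6 g/s.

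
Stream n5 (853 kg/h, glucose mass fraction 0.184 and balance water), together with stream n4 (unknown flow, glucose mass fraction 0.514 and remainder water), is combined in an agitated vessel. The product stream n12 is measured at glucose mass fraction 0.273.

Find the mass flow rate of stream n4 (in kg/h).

315 kg/h

Let n4 be the unknown flow. Total out = 853 + n4.
glucose balance: 156.95 + 0.514·n4 = 0.273·(853 + n4)
(0.514 − 0.273)·n4 = 0.273×853 − 156.95 = 75.917
n4 = 75.917 / 0.241 = 315.01 kg/h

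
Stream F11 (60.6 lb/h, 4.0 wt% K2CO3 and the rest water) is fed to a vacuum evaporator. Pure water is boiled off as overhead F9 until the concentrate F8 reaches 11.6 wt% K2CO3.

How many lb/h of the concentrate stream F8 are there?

20.9 lb/h

K2CO3 is conserved: 60.6×0.040 = 2.424 lb/h all reports to the concentrate.
Concentrate = 2.424/(target fraction) = 20.897 lb/h.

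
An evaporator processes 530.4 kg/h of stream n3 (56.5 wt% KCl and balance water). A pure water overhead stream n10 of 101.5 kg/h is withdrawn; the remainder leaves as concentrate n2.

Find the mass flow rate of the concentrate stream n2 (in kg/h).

428.9 kg/h

Concentrate = 530.4 − 101.5 = 428.9 kg/h.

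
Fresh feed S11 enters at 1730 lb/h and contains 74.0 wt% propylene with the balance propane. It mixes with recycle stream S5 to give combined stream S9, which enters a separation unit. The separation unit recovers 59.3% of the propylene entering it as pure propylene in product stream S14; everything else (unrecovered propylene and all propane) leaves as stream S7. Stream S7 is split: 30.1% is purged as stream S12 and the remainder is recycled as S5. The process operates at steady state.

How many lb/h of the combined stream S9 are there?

propane enters only via S11 and leaves only via the purge: 1730×0.260 = 0.301×(propane in S7), and the separation unit passes all propane, so propane in S9 = propane in S7 = 1494.4 lb/h.
propylene in S9: m_A = 1730×0.740 + (1−0.301)·(1−0.593)·m_A, so m_A = 1280.2/0.7155 = 1789.2 lb/h.
S9 = 1789.2 + 1494.4 = 3283.6 lb/h.

3284 lb/h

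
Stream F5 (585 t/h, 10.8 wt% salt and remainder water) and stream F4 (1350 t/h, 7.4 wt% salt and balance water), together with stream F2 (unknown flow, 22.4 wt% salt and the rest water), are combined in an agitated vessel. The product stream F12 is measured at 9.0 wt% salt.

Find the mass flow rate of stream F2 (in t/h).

82.61 t/h

Let F2 be the unknown flow. Total out = 1935 + F2.
salt balance: 163.08 + 0.224·F2 = 0.090·(1935 + F2)
(0.224 − 0.090)·F2 = 0.090×1935 − 163.08 = 11.07
F2 = 11.07 / 0.134 = 82.612 t/h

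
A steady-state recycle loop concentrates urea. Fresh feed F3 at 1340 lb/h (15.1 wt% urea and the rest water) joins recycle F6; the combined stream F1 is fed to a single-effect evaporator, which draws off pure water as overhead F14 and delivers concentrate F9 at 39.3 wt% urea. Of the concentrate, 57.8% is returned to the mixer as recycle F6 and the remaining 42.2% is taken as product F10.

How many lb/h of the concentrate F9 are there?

1220 lb/h

Overall urea balance (none leaves overhead): urea in fresh feed = urea in product, i.e. 1340×0.151 = (1−0.578)·F9·0.393.
F9 = 202.34/(0.393×0.422) = 1220 lb/h.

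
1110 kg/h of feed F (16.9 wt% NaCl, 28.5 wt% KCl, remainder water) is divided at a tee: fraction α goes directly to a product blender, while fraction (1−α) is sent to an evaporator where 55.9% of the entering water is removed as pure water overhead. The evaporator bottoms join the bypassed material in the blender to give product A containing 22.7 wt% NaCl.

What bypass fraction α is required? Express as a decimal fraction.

0.163

All 1110×0.169 = 187.59 kg/h of NaCl reaches A, so A = 187.59/0.227 = 826.39 kg/h and vapour = 283.61 kg/h.
The evaporator receives (1−α)·1110 of feed at 0.546 water and removes 0.559 of that water:
0.559×0.546×(1−α)×1110 = 283.61
(1−α) = 283.61/338.79 = 0.8371;  α = 0.1629.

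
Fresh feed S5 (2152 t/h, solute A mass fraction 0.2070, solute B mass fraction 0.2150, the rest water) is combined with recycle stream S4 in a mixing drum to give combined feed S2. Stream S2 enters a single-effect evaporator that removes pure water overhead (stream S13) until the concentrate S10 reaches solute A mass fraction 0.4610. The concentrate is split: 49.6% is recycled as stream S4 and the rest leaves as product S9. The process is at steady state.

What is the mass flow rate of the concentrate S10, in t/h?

1917 t/h

Overall solute A balance (none leaves overhead): solute A in fresh feed = solute A in product, i.e. 2152×0.207 = (1−0.496)·S10·0.461.
S10 = 445.46/(0.461×0.504) = 1917.3 t/h.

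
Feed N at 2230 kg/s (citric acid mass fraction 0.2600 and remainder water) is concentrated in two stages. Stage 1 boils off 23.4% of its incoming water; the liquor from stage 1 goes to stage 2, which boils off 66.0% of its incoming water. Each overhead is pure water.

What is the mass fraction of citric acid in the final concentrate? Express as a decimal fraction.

0.5743

water in feed = 2230×0.740 = 1650.2 kg/s.
After stage 1: water left = (1−0.234)×1650.2 = 1264.1; stream total = 1843.9 kg/s.
After stage 2: water left = (1−0.660)×1264.1 = 429.78; final concentrate = 1009.6 kg/s.
citric acid fraction = 579.8/1009.6 = 0.5743.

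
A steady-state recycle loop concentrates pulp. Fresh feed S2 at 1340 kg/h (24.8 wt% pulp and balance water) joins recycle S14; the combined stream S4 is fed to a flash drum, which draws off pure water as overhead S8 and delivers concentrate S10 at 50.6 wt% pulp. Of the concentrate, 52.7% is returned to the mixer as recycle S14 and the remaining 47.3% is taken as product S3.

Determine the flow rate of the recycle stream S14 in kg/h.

731.7 kg/h

Overall pulp balance (none leaves overhead): pulp in fresh feed = pulp in product, i.e. 1340×0.248 = (1−0.527)·S10·0.506.
S10 = 332.32/(0.506×0.473) = 1388.5 kg/h.
Recycle S14 = 0.527×1388.5 = 731.74 kg/h.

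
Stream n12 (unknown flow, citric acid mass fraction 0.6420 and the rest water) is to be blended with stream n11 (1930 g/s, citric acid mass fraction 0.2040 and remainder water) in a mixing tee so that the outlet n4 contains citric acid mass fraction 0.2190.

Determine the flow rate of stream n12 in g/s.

Let n12 be the unknown flow. Total out = 1930 + n12.
citric acid balance: 393.72 + 0.642·n12 = 0.219·(1930 + n12)
(0.642 − 0.219)·n12 = 0.219×1930 − 393.72 = 28.95
n12 = 28.95 / 0.423 = 68.44 g/s

68.44 g/s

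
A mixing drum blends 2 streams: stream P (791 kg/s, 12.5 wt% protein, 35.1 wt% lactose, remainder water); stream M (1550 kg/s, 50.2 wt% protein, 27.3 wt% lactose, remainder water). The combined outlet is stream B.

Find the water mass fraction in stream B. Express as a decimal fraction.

0.3260

Total flow out = 791 + 1550 = 2341 kg/s.
water in = 791×0.524 + 1550×0.225 = 763.23 kg/s.
water mass fraction in B = 763.23/2341 = 0.3260.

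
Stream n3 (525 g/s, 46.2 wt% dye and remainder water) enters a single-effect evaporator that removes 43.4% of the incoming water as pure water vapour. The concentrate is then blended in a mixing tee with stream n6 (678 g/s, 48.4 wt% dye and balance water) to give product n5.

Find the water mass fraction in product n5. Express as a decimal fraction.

Vapour removed = 0.434×0.538×525 = 122.58 g/s; concentrate = 402.42 g/s.
water reaching the mixer = 159.87 (from concentrate) + 678×0.516 = 509.71 g/s.
Product flow = 402.42 + 678 = 1080.4 g/s; water fraction = 0.472.

0.472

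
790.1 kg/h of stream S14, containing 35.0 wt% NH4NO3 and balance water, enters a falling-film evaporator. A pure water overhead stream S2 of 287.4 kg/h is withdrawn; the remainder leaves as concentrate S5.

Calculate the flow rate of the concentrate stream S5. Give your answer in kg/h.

Concentrate = 790.1 − 287.4 = 502.7 kg/h.

502.7 kg/h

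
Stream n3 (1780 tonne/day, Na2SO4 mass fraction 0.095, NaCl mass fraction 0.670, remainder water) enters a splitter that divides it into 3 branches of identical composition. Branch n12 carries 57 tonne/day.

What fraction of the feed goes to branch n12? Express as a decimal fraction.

0.032

Fraction to n12 = 57/1780 = 0.0320.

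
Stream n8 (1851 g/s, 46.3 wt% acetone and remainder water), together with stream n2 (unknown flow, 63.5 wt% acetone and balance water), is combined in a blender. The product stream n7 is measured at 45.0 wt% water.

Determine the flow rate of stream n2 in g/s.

Let n2 be the unknown flow. Total out = 1851 + n2.
water balance: 993.99 + 0.365·n2 = 0.450·(1851 + n2)
(0.365 − 0.450)·n2 = 0.450×1851 − 993.99 = -161.04
n2 = -161.04 / -0.085 = 1894.6 g/s

1895 g/s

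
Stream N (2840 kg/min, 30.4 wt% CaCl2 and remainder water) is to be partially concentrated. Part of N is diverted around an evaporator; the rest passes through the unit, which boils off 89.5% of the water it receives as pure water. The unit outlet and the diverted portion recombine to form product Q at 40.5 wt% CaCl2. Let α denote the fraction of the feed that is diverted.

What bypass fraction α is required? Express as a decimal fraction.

All 2840×0.304 = 863.36 kg/min of CaCl2 reaches Q, so Q = 863.36/0.405 = 2131.8 kg/min and vapour = 708.25 kg/min.
The evaporator receives (1−α)·2840 of feed at 0.696 water and removes 0.895 of that water:
0.895×0.696×(1−α)×2840 = 708.25
(1−α) = 708.25/1769.1 = 0.4003;  α = 0.5997.

0.600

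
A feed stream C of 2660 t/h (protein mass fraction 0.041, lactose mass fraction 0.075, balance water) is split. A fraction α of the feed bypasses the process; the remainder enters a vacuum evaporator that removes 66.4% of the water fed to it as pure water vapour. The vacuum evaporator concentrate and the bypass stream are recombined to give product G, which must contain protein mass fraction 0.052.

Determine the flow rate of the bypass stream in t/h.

All 2660×0.041 = 109.06 t/h of protein reaches G, so G = 109.06/0.052 = 2097.3 t/h and vapour = 562.69 t/h.
The evaporator receives (1−α)·2660 of feed at 0.884 water and removes 0.664 of that water:
0.664×0.884×(1−α)×2660 = 562.69
(1−α) = 562.69/1561.4 = 0.3604;  α = 0.6396.
Bypass flow = 0.6396×2660 = 1701.4 t/h.

1701 t/h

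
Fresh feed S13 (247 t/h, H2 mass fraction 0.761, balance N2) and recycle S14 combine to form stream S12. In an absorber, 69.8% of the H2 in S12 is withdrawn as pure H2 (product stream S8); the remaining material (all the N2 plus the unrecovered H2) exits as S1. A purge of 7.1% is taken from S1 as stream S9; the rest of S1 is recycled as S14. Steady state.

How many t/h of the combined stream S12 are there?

N2 enters only via S13 and leaves only via the purge: 247×0.239 = 0.071×(N2 in S1), and the absorber passes all N2, so N2 in S12 = N2 in S1 = 831.45 t/h.
H2 in S12: m_A = 247×0.761 + (1−0.071)·(1−0.698)·m_A, so m_A = 187.97/0.7194 = 261.27 t/h.
S12 = 261.27 + 831.45 = 1092.7 t/h.

1093 t/h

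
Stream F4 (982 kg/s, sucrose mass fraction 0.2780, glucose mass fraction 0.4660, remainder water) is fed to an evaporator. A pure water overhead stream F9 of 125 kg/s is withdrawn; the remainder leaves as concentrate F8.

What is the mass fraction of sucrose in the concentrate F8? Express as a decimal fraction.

0.3185

sucrose is not removed: 982×0.278 = 273 kg/s of sucrose enters F8.
Concentrate = 982 − 125 = 857 kg/s.
Mass fraction = 273/857 = 0.3185.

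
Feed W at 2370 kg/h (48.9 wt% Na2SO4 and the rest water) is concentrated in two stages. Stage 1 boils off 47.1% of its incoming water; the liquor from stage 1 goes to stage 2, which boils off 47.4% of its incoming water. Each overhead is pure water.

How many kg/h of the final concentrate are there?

1496 kg/h

water in feed = 2370×0.511 = 1211.1 kg/h.
After stage 1: water left = (1−0.471)×1211.1 = 640.66; stream total = 1799.6 kg/h.
After stage 2: water left = (1−0.474)×640.66 = 336.99; final concentrate = 1495.9 kg/h.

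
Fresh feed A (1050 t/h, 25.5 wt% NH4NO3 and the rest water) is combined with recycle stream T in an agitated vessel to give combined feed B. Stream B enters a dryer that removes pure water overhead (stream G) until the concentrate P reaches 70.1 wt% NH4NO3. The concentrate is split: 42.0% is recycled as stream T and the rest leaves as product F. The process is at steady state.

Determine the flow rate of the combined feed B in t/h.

1327 t/h

Overall NH4NO3 balance (none leaves overhead): NH4NO3 in fresh feed = NH4NO3 in product, i.e. 1050×0.255 = (1−0.420)·P·0.701.
P = 267.75/(0.701×0.580) = 658.54 t/h.
Recycle T = 0.420×658.54 = 276.59 t/h.
Combined feed B = 1050 + 276.59 = 1326.6 t/h.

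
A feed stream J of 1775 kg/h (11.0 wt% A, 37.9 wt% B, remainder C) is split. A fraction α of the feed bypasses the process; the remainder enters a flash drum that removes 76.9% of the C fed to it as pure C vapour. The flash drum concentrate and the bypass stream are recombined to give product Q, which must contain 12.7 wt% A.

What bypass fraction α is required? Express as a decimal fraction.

All 1775×0.110 = 195.25 kg/h of A reaches Q, so Q = 195.25/0.127 = 1537.4 kg/h and vapour = 237.6 kg/h.
The evaporator receives (1−α)·1775 of feed at 0.511 C and removes 0.769 of that C:
0.769×0.511×(1−α)×1775 = 237.6
(1−α) = 237.6/697.5 = 0.3406;  α = 0.6594.

0.659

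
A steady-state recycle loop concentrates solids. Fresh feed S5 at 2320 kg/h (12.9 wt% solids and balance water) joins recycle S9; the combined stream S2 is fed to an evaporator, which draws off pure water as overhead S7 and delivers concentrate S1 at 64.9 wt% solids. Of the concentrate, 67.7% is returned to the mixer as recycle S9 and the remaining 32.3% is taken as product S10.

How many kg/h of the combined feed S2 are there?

3287 kg/h

Overall solids balance (none leaves overhead): solids in fresh feed = solids in product, i.e. 2320×0.129 = (1−0.677)·S1·0.649.
S1 = 299.28/(0.649×0.323) = 1427.7 kg/h.
Recycle S9 = 0.677×1427.7 = 966.54 kg/h.
Combined feed S2 = 2320 + 966.54 = 3286.5 kg/h.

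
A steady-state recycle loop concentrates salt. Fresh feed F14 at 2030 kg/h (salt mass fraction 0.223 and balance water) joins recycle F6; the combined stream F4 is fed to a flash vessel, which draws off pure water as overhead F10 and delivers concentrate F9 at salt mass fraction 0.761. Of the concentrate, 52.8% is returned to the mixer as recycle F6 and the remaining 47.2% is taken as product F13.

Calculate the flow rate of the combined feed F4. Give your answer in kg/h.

2695 kg/h

Overall salt balance (none leaves overhead): salt in fresh feed = salt in product, i.e. 2030×0.223 = (1−0.528)·F9·0.761.
F9 = 452.69/(0.761×0.472) = 1260.3 kg/h.
Recycle F6 = 0.528×1260.3 = 665.44 kg/h.
Combined feed F4 = 2030 + 665.44 = 2695.4 kg/h.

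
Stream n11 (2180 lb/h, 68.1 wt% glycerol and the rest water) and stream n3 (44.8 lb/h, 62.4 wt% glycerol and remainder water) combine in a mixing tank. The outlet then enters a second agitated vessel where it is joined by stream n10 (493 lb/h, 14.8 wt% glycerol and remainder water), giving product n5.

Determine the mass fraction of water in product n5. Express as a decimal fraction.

0.417

Overall, product flow = 2717.8 lb/h.
water in = 2180×0.319 + 44.8×0.376 + 493×0.852 = 1132.3 lb/h.
water fraction in n5 = 0.417.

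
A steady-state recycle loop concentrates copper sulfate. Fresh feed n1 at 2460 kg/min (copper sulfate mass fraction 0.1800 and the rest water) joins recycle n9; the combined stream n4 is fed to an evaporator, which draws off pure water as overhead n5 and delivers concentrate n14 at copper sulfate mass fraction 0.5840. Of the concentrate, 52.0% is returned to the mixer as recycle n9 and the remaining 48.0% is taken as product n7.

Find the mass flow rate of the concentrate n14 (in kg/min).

Overall copper sulfate balance (none leaves overhead): copper sulfate in fresh feed = copper sulfate in product, i.e. 2460×0.180 = (1−0.520)·n14·0.584.
n14 = 442.8/(0.584×0.480) = 1579.6 kg/min.

1580 kg/min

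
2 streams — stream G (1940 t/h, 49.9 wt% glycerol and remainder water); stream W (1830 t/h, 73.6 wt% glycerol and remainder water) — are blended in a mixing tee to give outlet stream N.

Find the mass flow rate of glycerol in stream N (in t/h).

glycerol out = glycerol in = 1940×0.499 + 1830×0.736 = 2314.9 t/h.

2315 t/h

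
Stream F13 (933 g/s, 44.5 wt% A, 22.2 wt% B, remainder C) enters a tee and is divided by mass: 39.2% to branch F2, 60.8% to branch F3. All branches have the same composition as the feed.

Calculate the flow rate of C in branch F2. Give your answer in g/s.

121.8 g/s

Branch F2 total = 0.392×933 = 365.74 g/s.
C in F2 = 0.333×365.74 = 121.79 g/s.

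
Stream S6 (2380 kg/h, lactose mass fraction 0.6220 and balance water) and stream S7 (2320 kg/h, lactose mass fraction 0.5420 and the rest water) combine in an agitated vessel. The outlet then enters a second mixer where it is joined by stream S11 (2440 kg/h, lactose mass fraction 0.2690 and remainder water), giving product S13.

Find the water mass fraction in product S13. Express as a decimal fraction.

Overall, product flow = 7140 kg/h.
water in = 2380×0.378 + 2320×0.458 + 2440×0.731 = 3745.8 kg/h.
water fraction in S13 = 0.5246.

0.5246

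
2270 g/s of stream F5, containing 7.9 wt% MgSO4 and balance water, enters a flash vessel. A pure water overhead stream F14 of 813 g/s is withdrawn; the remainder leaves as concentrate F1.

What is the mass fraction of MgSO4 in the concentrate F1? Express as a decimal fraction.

MgSO4 is not removed: 2270×0.079 = 179.33 g/s of MgSO4 enters F1.
Concentrate = 2270 − 813 = 1457 g/s.
Mass fraction = 179.33/1457 = 0.1231.

0.1231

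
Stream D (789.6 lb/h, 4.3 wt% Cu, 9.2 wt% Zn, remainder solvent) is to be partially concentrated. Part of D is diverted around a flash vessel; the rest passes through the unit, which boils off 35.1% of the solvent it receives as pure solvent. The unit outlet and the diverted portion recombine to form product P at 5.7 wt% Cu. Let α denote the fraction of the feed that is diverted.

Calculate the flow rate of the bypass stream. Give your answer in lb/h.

All 789.6×0.043 = 33.953 lb/h of Cu reaches P, so P = 33.953/0.057 = 595.66 lb/h and vapour = 193.94 lb/h.
The evaporator receives (1−α)·789.6 of feed at 0.865 solvent and removes 0.351 of that solvent:
0.351×0.865×(1−α)×789.6 = 193.94
(1−α) = 193.94/239.73 = 0.8090;  α = 0.1910.
Bypass flow = 0.1910×789.6 = 150.84 lb/h.

150.8 lb/h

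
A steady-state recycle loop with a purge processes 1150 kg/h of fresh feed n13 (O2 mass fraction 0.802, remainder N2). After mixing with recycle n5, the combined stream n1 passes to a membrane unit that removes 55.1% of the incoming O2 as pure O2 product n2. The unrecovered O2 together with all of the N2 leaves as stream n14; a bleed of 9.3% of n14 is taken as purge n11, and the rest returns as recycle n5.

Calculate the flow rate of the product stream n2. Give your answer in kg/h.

857.3 kg/h

O2 in n1: m_A = 1150×0.802 + (1−0.093)·(1−0.551)·m_A, so m_A = 922.3/0.5928 = 1555.9 kg/h.
Product n2 = 0.551×1555.9 = 857.33 kg/h.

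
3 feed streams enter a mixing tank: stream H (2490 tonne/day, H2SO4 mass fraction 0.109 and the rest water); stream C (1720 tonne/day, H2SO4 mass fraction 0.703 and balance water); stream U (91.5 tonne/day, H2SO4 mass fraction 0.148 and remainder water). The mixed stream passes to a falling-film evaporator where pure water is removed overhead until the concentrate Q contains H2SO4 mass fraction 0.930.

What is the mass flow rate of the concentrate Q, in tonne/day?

H2SO4 entering = 2490×0.109 + 1720×0.703 + 91.5×0.148 = 1494.1 tonne/day.
All H2SO4 reports to Q, so Q = 1494.1/0.930 = 1606.6 tonne/day.

1607 tonne/day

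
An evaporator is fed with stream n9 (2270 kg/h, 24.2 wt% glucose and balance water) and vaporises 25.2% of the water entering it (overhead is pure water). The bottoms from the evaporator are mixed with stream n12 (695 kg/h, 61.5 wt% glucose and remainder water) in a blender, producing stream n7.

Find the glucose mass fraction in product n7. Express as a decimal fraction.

Vapour removed = 0.252×0.758×2270 = 433.61 kg/h; concentrate = 1836.4 kg/h.
glucose reaching the mixer = 549.34 (from concentrate) + 695×0.615 = 976.77 kg/h.
Product flow = 1836.4 + 695 = 2531.4 kg/h; glucose fraction = 0.386.

0.386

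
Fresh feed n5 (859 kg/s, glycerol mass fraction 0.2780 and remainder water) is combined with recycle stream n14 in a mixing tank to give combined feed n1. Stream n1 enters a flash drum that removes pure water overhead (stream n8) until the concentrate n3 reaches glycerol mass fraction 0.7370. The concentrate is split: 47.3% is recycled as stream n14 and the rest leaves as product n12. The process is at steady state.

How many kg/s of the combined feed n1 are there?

1150 kg/s

Overall glycerol balance (none leaves overhead): glycerol in fresh feed = glycerol in product, i.e. 859×0.278 = (1−0.473)·n3·0.737.
n3 = 238.8/(0.737×0.527) = 614.84 kg/s.
Recycle n14 = 0.473×614.84 = 290.82 kg/s.
Combined feed n1 = 859 + 290.82 = 1149.8 kg/s.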